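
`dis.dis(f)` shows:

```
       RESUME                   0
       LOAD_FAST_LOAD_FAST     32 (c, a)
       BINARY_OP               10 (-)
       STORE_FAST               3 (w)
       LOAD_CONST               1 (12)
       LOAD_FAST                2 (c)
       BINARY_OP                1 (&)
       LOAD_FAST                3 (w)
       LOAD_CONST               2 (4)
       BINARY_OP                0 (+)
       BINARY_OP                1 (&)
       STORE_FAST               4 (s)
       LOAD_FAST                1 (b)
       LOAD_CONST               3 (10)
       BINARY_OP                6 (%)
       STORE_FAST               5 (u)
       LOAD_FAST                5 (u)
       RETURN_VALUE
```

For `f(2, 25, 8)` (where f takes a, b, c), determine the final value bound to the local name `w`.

LOAD_FAST_LOAD_FAST c,a → push 8,2. Stack: [8, 2]
BINARY_OP - → 8 - 2 = 6. Stack: [6]
STORE_FAST w → w=6. Stack: []
LOAD_CONST → push 12. Stack: [12]
LOAD_FAST c → push 8. Stack: [12, 8]
BINARY_OP & → 12 & 8 = 8. Stack: [8]
LOAD_FAST w → push 6. Stack: [8, 6]
LOAD_CONST → push 4. Stack: [8, 6, 4]
BINARY_OP + → 6 + 4 = 10. Stack: [8, 10]
BINARY_OP & → 8 & 10 = 8. Stack: [8]
STORE_FAST s → s=8. Stack: []
LOAD_FAST b → push 25. Stack: [25]
LOAD_CONST → push 10. Stack: [25, 10]
BINARY_OP % → 25 % 10 = 5. Stack: [5]
STORE_FAST u → u=5. Stack: []
LOAD_FAST u → push 5. Stack: [5]
RETURN_VALUE → return 5.

6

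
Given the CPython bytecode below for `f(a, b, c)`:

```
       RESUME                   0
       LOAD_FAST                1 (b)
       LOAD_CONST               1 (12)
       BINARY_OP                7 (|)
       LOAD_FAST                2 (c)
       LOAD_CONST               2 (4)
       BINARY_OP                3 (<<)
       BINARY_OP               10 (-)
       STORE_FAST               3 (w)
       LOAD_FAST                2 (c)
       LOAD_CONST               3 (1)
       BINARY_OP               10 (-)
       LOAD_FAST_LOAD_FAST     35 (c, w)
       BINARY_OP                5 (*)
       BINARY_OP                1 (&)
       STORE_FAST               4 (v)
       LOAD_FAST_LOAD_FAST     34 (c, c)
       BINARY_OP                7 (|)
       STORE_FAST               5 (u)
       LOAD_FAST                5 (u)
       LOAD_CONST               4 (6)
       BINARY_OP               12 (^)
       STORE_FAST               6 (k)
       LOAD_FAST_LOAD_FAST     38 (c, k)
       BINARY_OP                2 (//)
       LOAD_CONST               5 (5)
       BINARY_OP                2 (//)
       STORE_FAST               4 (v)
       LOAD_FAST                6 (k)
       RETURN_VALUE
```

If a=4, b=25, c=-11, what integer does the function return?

LOAD_FAST b → push 25. Stack: [25]
LOAD_CONST → push 12. Stack: [25, 12]
BINARY_OP | → 25 | 12 = 29. Stack: [29]
LOAD_FAST c → push -11. Stack: [29, -11]
LOAD_CONST → push 4. Stack: [29, -11, 4]
BINARY_OP << → -11 << 4 = -176. Stack: [29, -176]
BINARY_OP - → 29 - -176 = 205. Stack: [205]
STORE_FAST w → w=205. Stack: []
LOAD_FAST c → push -11. Stack: [-11]
LOAD_CONST → push 1. Stack: [-11, 1]
BINARY_OP - → -11 - 1 = -12. Stack: [-12]
LOAD_FAST_LOAD_FAST c,w → push -11,205. Stack: [-12, -11, 205]
BINARY_OP * → -11 * 205 = -2255. Stack: [-12, -2255]
BINARY_OP & → -12 & -2255 = -2256. Stack: [-2256]
STORE_FAST v → v=-2256. Stack: []
LOAD_FAST_LOAD_FAST c,c → push -11,-11. Stack: [-11, -11]
BINARY_OP | → -11 | -11 = -11. Stack: [-11]
STORE_FAST u → u=-11. Stack: []
LOAD_FAST u → push -11. Stack: [-11]
LOAD_CONST → push 6. Stack: [-11, 6]
BINARY_OP ^ → -11 ^ 6 = -13. Stack: [-13]
STORE_FAST k → k=-13. Stack: []
LOAD_FAST_LOAD_FAST c,k → push -11,-13. Stack: [-11, -13]
BINARY_OP // → -11 // -13 = 0. Stack: [0]
LOAD_CONST → push 5. Stack: [0, 5]
BINARY_OP // → 0 // 5 = 0. Stack: [0]
STORE_FAST v → v=0. Stack: []
LOAD_FAST k → push -13. Stack: [-13]
RETURN_VALUE → return -13.

-13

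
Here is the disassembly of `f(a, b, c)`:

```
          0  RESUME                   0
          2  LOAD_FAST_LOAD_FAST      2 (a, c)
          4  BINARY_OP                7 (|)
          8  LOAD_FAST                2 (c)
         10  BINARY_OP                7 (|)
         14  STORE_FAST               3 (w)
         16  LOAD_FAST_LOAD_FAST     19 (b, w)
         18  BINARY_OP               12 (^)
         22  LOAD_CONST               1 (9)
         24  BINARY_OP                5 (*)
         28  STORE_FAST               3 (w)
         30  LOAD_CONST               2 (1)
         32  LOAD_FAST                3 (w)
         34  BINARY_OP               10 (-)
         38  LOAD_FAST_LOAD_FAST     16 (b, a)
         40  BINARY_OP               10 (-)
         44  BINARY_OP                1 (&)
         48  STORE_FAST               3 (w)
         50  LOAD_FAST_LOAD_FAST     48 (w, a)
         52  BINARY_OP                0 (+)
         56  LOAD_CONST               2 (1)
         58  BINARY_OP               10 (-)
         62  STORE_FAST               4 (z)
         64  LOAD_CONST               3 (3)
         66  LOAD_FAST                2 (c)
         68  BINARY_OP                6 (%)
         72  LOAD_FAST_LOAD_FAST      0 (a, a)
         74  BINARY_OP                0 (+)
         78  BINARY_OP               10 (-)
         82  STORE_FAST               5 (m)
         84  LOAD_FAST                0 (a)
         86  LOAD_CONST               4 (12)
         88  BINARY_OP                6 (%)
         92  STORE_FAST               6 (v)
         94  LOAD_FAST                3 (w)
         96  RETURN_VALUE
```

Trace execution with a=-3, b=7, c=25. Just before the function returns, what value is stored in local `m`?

9

LOAD_FAST_LOAD_FAST a,c → push -3,25. Stack: [-3, 25]
BINARY_OP | → -3 | 25 = -3. Stack: [-3]
LOAD_FAST c → push 25. Stack: [-3, 25]
BINARY_OP | → -3 | 25 = -3. Stack: [-3]
STORE_FAST w → w=-3. Stack: []
LOAD_FAST_LOAD_FAST b,w → push 7,-3. Stack: [7, -3]
BINARY_OP ^ → 7 ^ -3 = -6. Stack: [-6]
LOAD_CONST → push 9. Stack: [-6, 9]
BINARY_OP * → -6 * 9 = -54. Stack: [-54]
STORE_FAST w → w=-54. Stack: []
LOAD_CONST → push 1. Stack: [1]
LOAD_FAST w → push -54. Stack: [1, -54]
BINARY_OP - → 1 - -54 = 55. Stack: [55]
LOAD_FAST_LOAD_FAST b,a → push 7,-3. Stack: [55, 7, -3]
BINARY_OP - → 7 - -3 = 10. Stack: [55, 10]
BINARY_OP & → 55 & 10 = 2. Stack: [2]
STORE_FAST w → w=2. Stack: []
LOAD_FAST_LOAD_FAST w,a → push 2,-3. Stack: [2, -3]
BINARY_OP + → 2 + -3 = -1. Stack: [-1]
LOAD_CONST → push 1. Stack: [-1, 1]
BINARY_OP - → -1 - 1 = -2. Stack: [-2]
STORE_FAST z → z=-2. Stack: []
LOAD_CONST → push 3. Stack: [3]
LOAD_FAST c → push 25. Stack: [3, 25]
BINARY_OP % → 3 % 25 = 3. Stack: [3]
LOAD_FAST_LOAD_FAST a,a → push -3,-3. Stack: [3, -3, -3]
BINARY_OP + → -3 + -3 = -6. Stack: [3, -6]
BINARY_OP - → 3 - -6 = 9. Stack: [9]
STORE_FAST m → m=9. Stack: []
LOAD_FAST a → push -3. Stack: [-3]
LOAD_CONST → push 12. Stack: [-3, 12]
BINARY_OP % → -3 % 12 = 9. Stack: [9]
STORE_FAST v → v=9. Stack: []
LOAD_FAST w → push 2. Stack: [2]
RETURN_VALUE → return 2.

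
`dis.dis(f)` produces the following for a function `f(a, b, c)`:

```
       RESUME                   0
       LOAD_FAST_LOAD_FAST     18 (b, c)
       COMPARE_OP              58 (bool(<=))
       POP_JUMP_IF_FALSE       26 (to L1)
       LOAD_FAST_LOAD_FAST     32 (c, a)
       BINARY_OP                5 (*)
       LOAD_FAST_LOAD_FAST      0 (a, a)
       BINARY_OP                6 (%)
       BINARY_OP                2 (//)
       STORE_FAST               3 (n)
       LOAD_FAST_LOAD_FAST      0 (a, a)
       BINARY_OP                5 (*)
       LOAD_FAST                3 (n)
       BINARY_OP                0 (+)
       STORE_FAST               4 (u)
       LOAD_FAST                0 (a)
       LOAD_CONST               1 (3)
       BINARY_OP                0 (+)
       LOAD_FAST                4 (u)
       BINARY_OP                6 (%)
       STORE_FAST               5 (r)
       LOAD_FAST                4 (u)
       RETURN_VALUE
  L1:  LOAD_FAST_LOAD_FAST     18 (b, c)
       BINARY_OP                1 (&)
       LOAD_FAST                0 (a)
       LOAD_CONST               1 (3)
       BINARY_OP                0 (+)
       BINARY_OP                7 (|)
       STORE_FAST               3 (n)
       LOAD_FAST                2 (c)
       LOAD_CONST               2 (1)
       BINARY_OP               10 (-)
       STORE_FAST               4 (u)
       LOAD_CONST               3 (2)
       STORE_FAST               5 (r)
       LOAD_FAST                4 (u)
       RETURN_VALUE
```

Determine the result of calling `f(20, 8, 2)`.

LOAD_FAST_LOAD_FAST b,c → push 8,2. Stack: [8, 2]
COMPARE_OP bool(<=) → 8 vs 2 = False. Stack: [False]
POP_JUMP_IF_FALSE → pop False; jump. Stack: []
LOAD_FAST_LOAD_FAST b,c → push 8,2. Stack: [8, 2]
BINARY_OP & → 8 & 2 = 0. Stack: [0]
LOAD_FAST a → push 20. Stack: [0, 20]
LOAD_CONST → push 3. Stack: [0, 20, 3]
BINARY_OP + → 20 + 3 = 23. Stack: [0, 23]
BINARY_OP | → 0 | 23 = 23. Stack: [23]
STORE_FAST n → n=23. Stack: []
LOAD_FAST c → push 2. Stack: [2]
LOAD_CONST → push 1. Stack: [2, 1]
BINARY_OP - → 2 - 1 = 1. Stack: [1]
STORE_FAST u → u=1. Stack: []
LOAD_CONST → push 2. Stack: [2]
STORE_FAST r → r=2. Stack: []
LOAD_FAST u → push 1. Stack: [1]
RETURN_VALUE → return 1.

1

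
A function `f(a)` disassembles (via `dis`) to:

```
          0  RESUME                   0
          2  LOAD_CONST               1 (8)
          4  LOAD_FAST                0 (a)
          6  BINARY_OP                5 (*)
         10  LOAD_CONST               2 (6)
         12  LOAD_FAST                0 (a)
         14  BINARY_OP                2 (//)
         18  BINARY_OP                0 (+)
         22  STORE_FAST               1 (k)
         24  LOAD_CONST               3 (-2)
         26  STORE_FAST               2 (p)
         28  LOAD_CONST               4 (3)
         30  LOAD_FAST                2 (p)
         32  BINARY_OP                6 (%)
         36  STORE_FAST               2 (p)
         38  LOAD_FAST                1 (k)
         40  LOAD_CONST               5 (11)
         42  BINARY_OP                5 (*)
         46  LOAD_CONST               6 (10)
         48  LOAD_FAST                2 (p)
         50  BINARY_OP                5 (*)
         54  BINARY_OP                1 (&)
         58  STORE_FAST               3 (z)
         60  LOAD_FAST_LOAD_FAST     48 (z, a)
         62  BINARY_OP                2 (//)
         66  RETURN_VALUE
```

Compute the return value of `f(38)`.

88

LOAD_CONST → push 8. Stack: [8]
LOAD_FAST a → push 38. Stack: [8, 38]
BINARY_OP * → 8 * 38 = 304. Stack: [304]
LOAD_CONST → push 6. Stack: [304, 6]
LOAD_FAST a → push 38. Stack: [304, 6, 38]
BINARY_OP // → 6 // 38 = 0. Stack: [304, 0]
BINARY_OP + → 304 + 0 = 304. Stack: [304]
STORE_FAST k → k=304. Stack: []
LOAD_CONST → push -2. Stack: [-2]
STORE_FAST p → p=-2. Stack: []
LOAD_CONST → push 3. Stack: [3]
LOAD_FAST p → push -2. Stack: [3, -2]
BINARY_OP % → 3 % -2 = -1. Stack: [-1]
STORE_FAST p → p=-1. Stack: []
LOAD_FAST k → push 304. Stack: [304]
LOAD_CONST → push 11. Stack: [304, 11]
BINARY_OP * → 304 * 11 = 3344. Stack: [3344]
LOAD_CONST → push 10. Stack: [3344, 10]
LOAD_FAST p → push -1. Stack: [3344, 10, -1]
BINARY_OP * → 10 * -1 = -10. Stack: [3344, -10]
BINARY_OP & → 3344 & -10 = 3344. Stack: [3344]
STORE_FAST z → z=3344. Stack: []
LOAD_FAST_LOAD_FAST z,a → push 3344,38. Stack: [3344, 38]
BINARY_OP // → 3344 // 38 = 88. Stack: [88]
RETURN_VALUE → return 88.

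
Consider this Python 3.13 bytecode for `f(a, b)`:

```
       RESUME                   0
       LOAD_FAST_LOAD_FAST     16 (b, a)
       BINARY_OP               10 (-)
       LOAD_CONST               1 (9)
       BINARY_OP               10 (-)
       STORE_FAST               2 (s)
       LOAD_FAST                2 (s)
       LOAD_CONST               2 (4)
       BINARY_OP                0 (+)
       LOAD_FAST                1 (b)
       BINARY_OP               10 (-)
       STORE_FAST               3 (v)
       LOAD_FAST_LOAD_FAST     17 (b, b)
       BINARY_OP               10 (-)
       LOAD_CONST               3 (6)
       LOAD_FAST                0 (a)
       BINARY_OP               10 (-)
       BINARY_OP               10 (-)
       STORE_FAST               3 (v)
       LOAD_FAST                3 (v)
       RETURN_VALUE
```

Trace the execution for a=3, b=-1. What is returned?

LOAD_FAST_LOAD_FAST b,a → push -1,3. Stack: [-1, 3]
BINARY_OP - → -1 - 3 = -4. Stack: [-4]
LOAD_CONST → push 9. Stack: [-4, 9]
BINARY_OP - → -4 - 9 = -13. Stack: [-13]
STORE_FAST s → s=-13. Stack: []
LOAD_FAST s → push -13. Stack: [-13]
LOAD_CONST → push 4. Stack: [-13, 4]
BINARY_OP + → -13 + 4 = -9. Stack: [-9]
LOAD_FAST b → push -1. Stack: [-9, -1]
BINARY_OP - → -9 - -1 = -8. Stack: [-8]
STORE_FAST v → v=-8. Stack: []
LOAD_FAST_LOAD_FAST b,b → push -1,-1. Stack: [-1, -1]
BINARY_OP - → -1 - -1 = 0. Stack: [0]
LOAD_CONST → push 6. Stack: [0, 6]
LOAD_FAST a → push 3. Stack: [0, 6, 3]
BINARY_OP - → 6 - 3 = 3. Stack: [0, 3]
BINARY_OP - → 0 - 3 = -3. Stack: [-3]
STORE_FAST v → v=-3. Stack: []
LOAD_FAST v → push -3. Stack: [-3]
RETURN_VALUE → return -3.

-3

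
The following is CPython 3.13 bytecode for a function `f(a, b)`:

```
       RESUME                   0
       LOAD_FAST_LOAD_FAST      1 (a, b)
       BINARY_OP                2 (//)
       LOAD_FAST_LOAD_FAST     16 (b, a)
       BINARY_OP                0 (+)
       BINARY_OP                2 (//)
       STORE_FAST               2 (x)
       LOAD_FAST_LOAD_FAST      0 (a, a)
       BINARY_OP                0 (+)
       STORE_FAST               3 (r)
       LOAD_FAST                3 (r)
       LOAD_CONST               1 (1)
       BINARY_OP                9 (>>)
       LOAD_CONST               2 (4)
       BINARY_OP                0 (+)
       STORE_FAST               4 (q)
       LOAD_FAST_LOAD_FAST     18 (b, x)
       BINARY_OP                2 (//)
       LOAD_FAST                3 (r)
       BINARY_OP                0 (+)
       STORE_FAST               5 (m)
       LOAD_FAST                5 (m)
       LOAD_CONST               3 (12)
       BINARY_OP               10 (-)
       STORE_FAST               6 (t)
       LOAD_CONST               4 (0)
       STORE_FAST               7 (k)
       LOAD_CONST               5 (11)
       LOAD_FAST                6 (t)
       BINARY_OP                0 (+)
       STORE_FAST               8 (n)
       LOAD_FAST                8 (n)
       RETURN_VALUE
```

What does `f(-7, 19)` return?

-34

LOAD_FAST_LOAD_FAST a,b → push -7,19. Stack: [-7, 19]
BINARY_OP // → -7 // 19 = -1. Stack: [-1]
LOAD_FAST_LOAD_FAST b,a → push 19,-7. Stack: [-1, 19, -7]
BINARY_OP + → 19 + -7 = 12. Stack: [-1, 12]
BINARY_OP // → -1 // 12 = -1. Stack: [-1]
STORE_FAST x → x=-1. Stack: []
LOAD_FAST_LOAD_FAST a,a → push -7,-7. Stack: [-7, -7]
BINARY_OP + → -7 + -7 = -14. Stack: [-14]
STORE_FAST r → r=-14. Stack: []
LOAD_FAST r → push -14. Stack: [-14]
LOAD_CONST → push 1. Stack: [-14, 1]
BINARY_OP >> → -14 >> 1 = -7. Stack: [-7]
LOAD_CONST → push 4. Stack: [-7, 4]
BINARY_OP + → -7 + 4 = -3. Stack: [-3]
STORE_FAST q → q=-3. Stack: []
LOAD_FAST_LOAD_FAST b,x → push 19,-1. Stack: [19, -1]
BINARY_OP // → 19 // -1 = -19. Stack: [-19]
LOAD_FAST r → push -14. Stack: [-19, -14]
BINARY_OP + → -19 + -14 = -33. Stack: [-33]
STORE_FAST m → m=-33. Stack: []
LOAD_FAST m → push -33. Stack: [-33]
LOAD_CONST → push 12. Stack: [-33, 12]
BINARY_OP - → -33 - 12 = -45. Stack: [-45]
STORE_FAST t → t=-45. Stack: []
LOAD_CONST → push 0. Stack: [0]
STORE_FAST k → k=0. Stack: []
LOAD_CONST → push 11. Stack: [11]
LOAD_FAST t → push -45. Stack: [11, -45]
BINARY_OP + → 11 + -45 = -34. Stack: [-34]
STORE_FAST n → n=-34. Stack: []
LOAD_FAST n → push -34. Stack: [-34]
RETURN_VALUE → return -34.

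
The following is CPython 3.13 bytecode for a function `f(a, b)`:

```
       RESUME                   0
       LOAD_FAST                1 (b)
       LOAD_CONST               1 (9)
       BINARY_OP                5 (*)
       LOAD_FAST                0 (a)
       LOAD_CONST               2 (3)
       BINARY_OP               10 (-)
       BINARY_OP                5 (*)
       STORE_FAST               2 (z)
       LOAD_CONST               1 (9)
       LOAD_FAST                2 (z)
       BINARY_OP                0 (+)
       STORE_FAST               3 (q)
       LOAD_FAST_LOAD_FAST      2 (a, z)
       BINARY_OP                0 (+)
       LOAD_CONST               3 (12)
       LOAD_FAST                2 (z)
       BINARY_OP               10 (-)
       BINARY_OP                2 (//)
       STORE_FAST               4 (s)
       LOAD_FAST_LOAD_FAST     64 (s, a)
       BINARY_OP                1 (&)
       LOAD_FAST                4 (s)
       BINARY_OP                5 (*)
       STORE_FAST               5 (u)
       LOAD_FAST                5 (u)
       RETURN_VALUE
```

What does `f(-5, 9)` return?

5

LOAD_FAST b → push 9. Stack: [9]
LOAD_CONST → push 9. Stack: [9, 9]
BINARY_OP * → 9 * 9 = 81. Stack: [81]
LOAD_FAST a → push -5. Stack: [81, -5]
LOAD_CONST → push 3. Stack: [81, -5, 3]
BINARY_OP - → -5 - 3 = -8. Stack: [81, -8]
BINARY_OP * → 81 * -8 = -648. Stack: [-648]
STORE_FAST z → z=-648. Stack: []
LOAD_CONST → push 9. Stack: [9]
LOAD_FAST z → push -648. Stack: [9, -648]
BINARY_OP + → 9 + -648 = -639. Stack: [-639]
STORE_FAST q → q=-639. Stack: []
LOAD_FAST_LOAD_FAST a,z → push -5,-648. Stack: [-5, -648]
BINARY_OP + → -5 + -648 = -653. Stack: [-653]
LOAD_CONST → push 12. Stack: [-653, 12]
LOAD_FAST z → push -648. Stack: [-653, 12, -648]
BINARY_OP - → 12 - -648 = 660. Stack: [-653, 660]
BINARY_OP // → -653 // 660 = -1. Stack: [-1]
STORE_FAST s → s=-1. Stack: []
LOAD_FAST_LOAD_FAST s,a → push -1,-5. Stack: [-1, -5]
BINARY_OP & → -1 & -5 = -5. Stack: [-5]
LOAD_FAST s → push -1. Stack: [-5, -1]
BINARY_OP * → -5 * -1 = 5. Stack: [5]
STORE_FAST u → u=5. Stack: []
LOAD_FAST u → push 5. Stack: [5]
RETURN_VALUE → return 5.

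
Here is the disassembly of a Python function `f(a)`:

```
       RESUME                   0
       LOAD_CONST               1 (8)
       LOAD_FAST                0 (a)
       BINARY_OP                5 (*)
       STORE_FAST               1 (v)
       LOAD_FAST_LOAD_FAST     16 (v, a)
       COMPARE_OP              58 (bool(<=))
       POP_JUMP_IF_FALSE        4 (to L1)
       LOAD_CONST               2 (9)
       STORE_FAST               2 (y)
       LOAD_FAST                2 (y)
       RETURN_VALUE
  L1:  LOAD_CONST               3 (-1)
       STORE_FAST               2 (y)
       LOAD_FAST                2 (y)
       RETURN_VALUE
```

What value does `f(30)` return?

-1

LOAD_CONST → push 8. Stack: [8]
LOAD_FAST a → push 30. Stack: [8, 30]
BINARY_OP * → 8 * 30 = 240. Stack: [240]
STORE_FAST v → v=240. Stack: []
LOAD_FAST_LOAD_FAST v,a → push 240,30. Stack: [240, 30]
COMPARE_OP bool(<=) → 240 vs 30 = False. Stack: [False]
POP_JUMP_IF_FALSE → pop False; jump. Stack: []
LOAD_CONST → push -1. Stack: [-1]
STORE_FAST y → y=-1. Stack: []
LOAD_FAST y → push -1. Stack: [-1]
RETURN_VALUE → return -1.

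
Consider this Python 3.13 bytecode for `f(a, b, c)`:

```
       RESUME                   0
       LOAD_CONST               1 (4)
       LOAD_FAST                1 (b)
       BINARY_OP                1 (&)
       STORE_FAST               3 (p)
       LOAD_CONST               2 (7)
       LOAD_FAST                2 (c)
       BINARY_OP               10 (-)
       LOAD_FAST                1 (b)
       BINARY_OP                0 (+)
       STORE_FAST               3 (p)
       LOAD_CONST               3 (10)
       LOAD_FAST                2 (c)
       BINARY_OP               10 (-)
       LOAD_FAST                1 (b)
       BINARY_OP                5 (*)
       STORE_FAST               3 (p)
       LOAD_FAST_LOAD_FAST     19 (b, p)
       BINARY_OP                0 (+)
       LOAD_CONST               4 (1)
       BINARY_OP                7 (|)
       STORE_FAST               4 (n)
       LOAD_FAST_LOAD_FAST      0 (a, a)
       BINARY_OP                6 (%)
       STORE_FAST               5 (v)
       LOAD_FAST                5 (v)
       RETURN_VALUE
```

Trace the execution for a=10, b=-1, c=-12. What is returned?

0

LOAD_CONST → push 4. Stack: [4]
LOAD_FAST b → push -1. Stack: [4, -1]
BINARY_OP & → 4 & -1 = 4. Stack: [4]
STORE_FAST p → p=4. Stack: []
LOAD_CONST → push 7. Stack: [7]
LOAD_FAST c → push -12. Stack: [7, -12]
BINARY_OP - → 7 - -12 = 19. Stack: [19]
LOAD_FAST b → push -1. Stack: [19, -1]
BINARY_OP + → 19 + -1 = 18. Stack: [18]
STORE_FAST p → p=18. Stack: []
LOAD_CONST → push 10. Stack: [10]
LOAD_FAST c → push -12. Stack: [10, -12]
BINARY_OP - → 10 - -12 = 22. Stack: [22]
LOAD_FAST b → push -1. Stack: [22, -1]
BINARY_OP * → 22 * -1 = -22. Stack: [-22]
STORE_FAST p → p=-22. Stack: []
LOAD_FAST_LOAD_FAST b,p → push -1,-22. Stack: [-1, -22]
BINARY_OP + → -1 + -22 = -23. Stack: [-23]
LOAD_CONST → push 1. Stack: [-23, 1]
BINARY_OP | → -23 | 1 = -23. Stack: [-23]
STORE_FAST n → n=-23. Stack: []
LOAD_FAST_LOAD_FAST a,a → push 10,10. Stack: [10, 10]
BINARY_OP % → 10 % 10 = 0. Stack: [0]
STORE_FAST v → v=0. Stack: []
LOAD_FAST v → push 0. Stack: [0]
RETURN_VALUE → return 0.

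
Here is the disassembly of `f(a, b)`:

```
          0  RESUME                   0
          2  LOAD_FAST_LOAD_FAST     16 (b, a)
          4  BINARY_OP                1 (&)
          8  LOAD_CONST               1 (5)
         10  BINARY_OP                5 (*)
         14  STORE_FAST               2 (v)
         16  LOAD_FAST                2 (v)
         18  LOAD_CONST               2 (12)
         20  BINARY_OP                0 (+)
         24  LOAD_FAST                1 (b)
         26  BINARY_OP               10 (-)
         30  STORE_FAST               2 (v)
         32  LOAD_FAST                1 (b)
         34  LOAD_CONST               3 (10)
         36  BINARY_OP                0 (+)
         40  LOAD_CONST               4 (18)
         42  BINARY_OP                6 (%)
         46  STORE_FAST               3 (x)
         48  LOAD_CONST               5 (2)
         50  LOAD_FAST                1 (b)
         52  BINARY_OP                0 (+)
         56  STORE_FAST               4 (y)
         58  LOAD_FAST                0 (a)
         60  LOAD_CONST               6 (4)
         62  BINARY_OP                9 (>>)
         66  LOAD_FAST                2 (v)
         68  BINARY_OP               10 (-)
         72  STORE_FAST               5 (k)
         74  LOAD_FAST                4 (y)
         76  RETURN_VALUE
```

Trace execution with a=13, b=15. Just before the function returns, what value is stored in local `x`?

LOAD_FAST_LOAD_FAST b,a → push 15,13. Stack: [15, 13]
BINARY_OP & → 15 & 13 = 13. Stack: [13]
LOAD_CONST → push 5. Stack: [13, 5]
BINARY_OP * → 13 * 5 = 65. Stack: [65]
STORE_FAST v → v=65. Stack: []
LOAD_FAST v → push 65. Stack: [65]
LOAD_CONST → push 12. Stack: [65, 12]
BINARY_OP + → 65 + 12 = 77. Stack: [77]
LOAD_FAST b → push 15. Stack: [77, 15]
BINARY_OP - → 77 - 15 = 62. Stack: [62]
STORE_FAST v → v=62. Stack: []
LOAD_FAST b → push 15. Stack: [15]
LOAD_CONST → push 10. Stack: [15, 10]
BINARY_OP + → 15 + 10 = 25. Stack: [25]
LOAD_CONST → push 18. Stack: [25, 18]
BINARY_OP % → 25 % 18 = 7. Stack: [7]
STORE_FAST x → x=7. Stack: []
LOAD_CONST → push 2. Stack: [2]
LOAD_FAST b → push 15. Stack: [2, 15]
BINARY_OP + → 2 + 15 = 17. Stack: [17]
STORE_FAST y → y=17. Stack: []
LOAD_FAST a → push 13. Stack: [13]
LOAD_CONST → push 4. Stack: [13, 4]
BINARY_OP >> → 13 >> 4 = 0. Stack: [0]
LOAD_FAST v → push 62. Stack: [0, 62]
BINARY_OP - → 0 - 62 = -62. Stack: [-62]
STORE_FAST k → k=-62. Stack: []
LOAD_FAST y → push 17. Stack: [17]
RETURN_VALUE → return 17.

7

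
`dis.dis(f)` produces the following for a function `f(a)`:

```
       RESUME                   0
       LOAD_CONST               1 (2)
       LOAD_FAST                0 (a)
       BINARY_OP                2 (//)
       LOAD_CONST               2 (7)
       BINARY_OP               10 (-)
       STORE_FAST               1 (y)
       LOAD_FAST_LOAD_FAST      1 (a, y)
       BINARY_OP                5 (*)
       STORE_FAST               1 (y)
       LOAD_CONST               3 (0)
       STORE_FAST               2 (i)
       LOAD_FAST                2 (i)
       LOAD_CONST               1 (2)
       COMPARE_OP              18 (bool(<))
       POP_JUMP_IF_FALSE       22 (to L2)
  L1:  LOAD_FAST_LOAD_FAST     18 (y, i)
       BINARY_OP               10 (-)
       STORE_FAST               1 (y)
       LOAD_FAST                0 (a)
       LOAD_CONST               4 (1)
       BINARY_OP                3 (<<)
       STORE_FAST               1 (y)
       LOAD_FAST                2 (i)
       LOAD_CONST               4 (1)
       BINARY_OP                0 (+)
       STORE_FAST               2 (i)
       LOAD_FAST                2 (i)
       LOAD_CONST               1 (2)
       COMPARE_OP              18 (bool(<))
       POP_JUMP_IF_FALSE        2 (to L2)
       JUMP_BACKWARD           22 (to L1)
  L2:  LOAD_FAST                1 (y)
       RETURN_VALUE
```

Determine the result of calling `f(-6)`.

-12

LOAD_CONST → push 2. Stack: [2]
LOAD_FAST a → push -6. Stack: [2, -6]
BINARY_OP // → 2 // -6 = -1. Stack: [-1]
LOAD_CONST → push 7. Stack: [-1, 7]
BINARY_OP - → -1 - 7 = -8. Stack: [-8]
STORE_FAST y → y=-8. Stack: []
LOAD_FAST_LOAD_FAST a,y → push -6,-8. Stack: [-6, -8]
BINARY_OP * → -6 * -8 = 48. Stack: [48]
STORE_FAST y → y=48. Stack: []
LOAD_CONST → push 0. Stack: [0]
STORE_FAST i → i=0. Stack: []
LOAD_FAST i → push 0. Stack: [0]
LOAD_CONST → push 2. Stack: [0, 2]
COMPARE_OP bool(<) → 0 vs 2 = True. Stack: [True]
POP_JUMP_IF_FALSE → pop True; no jump. Stack: []
LOAD_FAST_LOAD_FAST y,i → push 48,0. Stack: [48, 0]
BINARY_OP - → 48 - 0 = 48. Stack: [48]
STORE_FAST y → y=48. Stack: []
LOAD_FAST a → push -6. Stack: [-6]
LOAD_CONST → push 1. Stack: [-6, 1]
BINARY_OP << → -6 << 1 = -12. Stack: [-12]
STORE_FAST y → y=-12. Stack: []
LOAD_FAST i → push 0. Stack: [0]
LOAD_CONST → push 1. Stack: [0, 1]
BINARY_OP + → 0 + 1 = 1. Stack: [1]
STORE_FAST i → i=1. Stack: []
LOAD_FAST i → push 1. Stack: [1]
LOAD_CONST → push 2. Stack: [1, 2]
COMPARE_OP bool(<) → 1 vs 2 = True. Stack: [True]
POP_JUMP_IF_FALSE → pop True; no jump. Stack: []
LOAD_FAST_LOAD_FAST y,i → push -12,1. Stack: [-12, 1]
BINARY_OP - → -12 - 1 = -13. Stack: [-13]
STORE_FAST y → y=-13. Stack: []
LOAD_FAST a → push -6. Stack: [-6]
LOAD_CONST → push 1. Stack: [-6, 1]
BINARY_OP << → -6 << 1 = -12. Stack: [-12]
STORE_FAST y → y=-12. Stack: []
LOAD_FAST i → push 1. Stack: [1]
LOAD_CONST → push 1. Stack: [1, 1]
BINARY_OP + → 1 + 1 = 2. Stack: [2]
STORE_FAST i → i=2. Stack: []
LOAD_FAST i → push 2. Stack: [2]
LOAD_CONST → push 2. Stack: [2, 2]
COMPARE_OP bool(<) → 2 vs 2 = False. Stack: [False]
POP_JUMP_IF_FALSE → pop False; jump. Stack: []
LOAD_FAST y → push -12. Stack: [-12]
RETURN_VALUE → return -12.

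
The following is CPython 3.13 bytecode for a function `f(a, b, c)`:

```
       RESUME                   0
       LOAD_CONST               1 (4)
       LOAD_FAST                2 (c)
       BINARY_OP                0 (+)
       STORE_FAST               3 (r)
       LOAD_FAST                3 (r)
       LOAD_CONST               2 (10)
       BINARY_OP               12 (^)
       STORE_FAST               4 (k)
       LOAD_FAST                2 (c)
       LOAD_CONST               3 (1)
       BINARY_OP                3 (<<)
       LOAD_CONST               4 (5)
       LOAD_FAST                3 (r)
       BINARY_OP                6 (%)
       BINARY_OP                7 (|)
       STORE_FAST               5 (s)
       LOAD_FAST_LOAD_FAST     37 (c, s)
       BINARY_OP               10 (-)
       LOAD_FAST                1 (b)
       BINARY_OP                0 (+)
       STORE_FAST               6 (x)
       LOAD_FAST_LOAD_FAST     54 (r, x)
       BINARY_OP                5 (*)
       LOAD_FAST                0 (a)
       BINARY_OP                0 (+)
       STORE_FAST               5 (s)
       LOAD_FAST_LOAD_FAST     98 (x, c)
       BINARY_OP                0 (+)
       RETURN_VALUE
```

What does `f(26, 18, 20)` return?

13

LOAD_CONST → push 4. Stack: [4]
LOAD_FAST c → push 20. Stack: [4, 20]
BINARY_OP + → 4 + 20 = 24. Stack: [24]
STORE_FAST r → r=24. Stack: []
LOAD_FAST r → push 24. Stack: [24]
LOAD_CONST → push 10. Stack: [24, 10]
BINARY_OP ^ → 24 ^ 10 = 18. Stack: [18]
STORE_FAST k → k=18. Stack: []
LOAD_FAST c → push 20. Stack: [20]
LOAD_CONST → push 1. Stack: [20, 1]
BINARY_OP << → 20 << 1 = 40. Stack: [40]
LOAD_CONST → push 5. Stack: [40, 5]
LOAD_FAST r → push 24. Stack: [40, 5, 24]
BINARY_OP % → 5 % 24 = 5. Stack: [40, 5]
BINARY_OP | → 40 | 5 = 45. Stack: [45]
STORE_FAST s → s=45. Stack: []
LOAD_FAST_LOAD_FAST c,s → push 20,45. Stack: [20, 45]
BINARY_OP - → 20 - 45 = -25. Stack: [-25]
LOAD_FAST b → push 18. Stack: [-25, 18]
BINARY_OP + → -25 + 18 = -7. Stack: [-7]
STORE_FAST x → x=-7. Stack: []
LOAD_FAST_LOAD_FAST r,x → push 24,-7. Stack: [24, -7]
BINARY_OP * → 24 * -7 = -168. Stack: [-168]
LOAD_FAST a → push 26. Stack: [-168, 26]
BINARY_OP + → -168 + 26 = -142. Stack: [-142]
STORE_FAST s → s=-142. Stack: []
LOAD_FAST_LOAD_FAST x,c → push -7,20. Stack: [-7, 20]
BINARY_OP + → -7 + 20 = 13. Stack: [13]
RETURN_VALUE → return 13.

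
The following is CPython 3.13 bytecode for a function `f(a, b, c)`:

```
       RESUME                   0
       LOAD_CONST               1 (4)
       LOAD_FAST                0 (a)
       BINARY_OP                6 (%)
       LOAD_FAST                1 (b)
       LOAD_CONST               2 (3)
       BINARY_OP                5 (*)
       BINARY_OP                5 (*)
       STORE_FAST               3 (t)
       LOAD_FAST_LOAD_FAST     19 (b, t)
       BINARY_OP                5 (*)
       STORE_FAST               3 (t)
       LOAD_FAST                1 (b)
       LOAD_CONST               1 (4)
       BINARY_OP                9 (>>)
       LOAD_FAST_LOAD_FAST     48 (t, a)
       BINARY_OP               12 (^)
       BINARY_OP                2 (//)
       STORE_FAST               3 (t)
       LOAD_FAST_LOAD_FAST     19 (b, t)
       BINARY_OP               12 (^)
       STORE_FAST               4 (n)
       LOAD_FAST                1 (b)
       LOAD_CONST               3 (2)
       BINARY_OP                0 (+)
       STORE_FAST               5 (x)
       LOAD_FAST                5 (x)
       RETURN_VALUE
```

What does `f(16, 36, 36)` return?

38

LOAD_CONST → push 4. Stack: [4]
LOAD_FAST a → push 16. Stack: [4, 16]
BINARY_OP % → 4 % 16 = 4. Stack: [4]
LOAD_FAST b → push 36. Stack: [4, 36]
LOAD_CONST → push 3. Stack: [4, 36, 3]
BINARY_OP * → 36 * 3 = 108. Stack: [4, 108]
BINARY_OP * → 4 * 108 = 432. Stack: [432]
STORE_FAST t → t=432. Stack: []
LOAD_FAST_LOAD_FAST b,t → push 36,432. Stack: [36, 432]
BINARY_OP * → 36 * 432 = 15552. Stack: [15552]
STORE_FAST t → t=15552. Stack: []
LOAD_FAST b → push 36. Stack: [36]
LOAD_CONST → push 4. Stack: [36, 4]
BINARY_OP >> → 36 >> 4 = 2. Stack: [2]
LOAD_FAST_LOAD_FAST t,a → push 15552,16. Stack: [2, 15552, 16]
BINARY_OP ^ → 15552 ^ 16 = 15568. Stack: [2, 15568]
BINARY_OP // → 2 // 15568 = 0. Stack: [0]
STORE_FAST t → t=0. Stack: []
LOAD_FAST_LOAD_FAST b,t → push 36,0. Stack: [36, 0]
BINARY_OP ^ → 36 ^ 0 = 36. Stack: [36]
STORE_FAST n → n=36. Stack: []
LOAD_FAST b → push 36. Stack: [36]
LOAD_CONST → push 2. Stack: [36, 2]
BINARY_OP + → 36 + 2 = 38. Stack: [38]
STORE_FAST x → x=38. Stack: []
LOAD_FAST x → push 38. Stack: [38]
RETURN_VALUE → return 38.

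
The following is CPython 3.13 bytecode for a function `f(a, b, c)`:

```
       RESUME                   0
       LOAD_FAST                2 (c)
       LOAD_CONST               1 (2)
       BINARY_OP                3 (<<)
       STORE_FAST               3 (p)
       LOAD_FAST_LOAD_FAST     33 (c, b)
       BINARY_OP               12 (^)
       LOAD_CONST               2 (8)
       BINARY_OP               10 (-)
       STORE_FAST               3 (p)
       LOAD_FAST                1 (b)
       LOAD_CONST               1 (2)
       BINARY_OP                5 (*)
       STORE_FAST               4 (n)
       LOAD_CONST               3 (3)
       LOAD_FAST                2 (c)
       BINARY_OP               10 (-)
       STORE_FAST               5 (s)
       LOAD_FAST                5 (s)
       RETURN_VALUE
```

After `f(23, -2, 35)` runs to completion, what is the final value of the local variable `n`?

-4

LOAD_FAST c → push 35. Stack: [35]
LOAD_CONST → push 2. Stack: [35, 2]
BINARY_OP << → 35 << 2 = 140. Stack: [140]
STORE_FAST p → p=140. Stack: []
LOAD_FAST_LOAD_FAST c,b → push 35,-2. Stack: [35, -2]
BINARY_OP ^ → 35 ^ -2 = -35. Stack: [-35]
LOAD_CONST → push 8. Stack: [-35, 8]
BINARY_OP - → -35 - 8 = -43. Stack: [-43]
STORE_FAST p → p=-43. Stack: []
LOAD_FAST b → push -2. Stack: [-2]
LOAD_CONST → push 2. Stack: [-2, 2]
BINARY_OP * → -2 * 2 = -4. Stack: [-4]
STORE_FAST n → n=-4. Stack: []
LOAD_CONST → push 3. Stack: [3]
LOAD_FAST c → push 35. Stack: [3, 35]
BINARY_OP - → 3 - 35 = -32. Stack: [-32]
STORE_FAST s → s=-32. Stack: []
LOAD_FAST s → push -32. Stack: [-32]
RETURN_VALUE → return -32.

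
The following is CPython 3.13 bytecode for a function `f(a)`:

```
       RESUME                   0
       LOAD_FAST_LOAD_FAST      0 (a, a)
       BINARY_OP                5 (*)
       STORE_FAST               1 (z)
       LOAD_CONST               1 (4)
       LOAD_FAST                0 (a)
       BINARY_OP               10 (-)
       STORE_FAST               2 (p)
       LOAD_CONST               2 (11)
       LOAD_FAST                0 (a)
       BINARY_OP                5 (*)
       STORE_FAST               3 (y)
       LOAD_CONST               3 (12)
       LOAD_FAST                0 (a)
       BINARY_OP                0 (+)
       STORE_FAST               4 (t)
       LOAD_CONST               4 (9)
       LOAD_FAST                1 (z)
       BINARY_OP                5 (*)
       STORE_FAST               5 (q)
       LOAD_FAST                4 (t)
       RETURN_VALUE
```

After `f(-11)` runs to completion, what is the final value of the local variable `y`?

LOAD_FAST_LOAD_FAST a,a → push -11,-11. Stack: [-11, -11]
BINARY_OP * → -11 * -11 = 121. Stack: [121]
STORE_FAST z → z=121. Stack: []
LOAD_CONST → push 4. Stack: [4]
LOAD_FAST a → push -11. Stack: [4, -11]
BINARY_OP - → 4 - -11 = 15. Stack: [15]
STORE_FAST p → p=15. Stack: []
LOAD_CONST → push 11. Stack: [11]
LOAD_FAST a → push -11. Stack: [11, -11]
BINARY_OP * → 11 * -11 = -121. Stack: [-121]
STORE_FAST y → y=-121. Stack: []
LOAD_CONST → push 12. Stack: [12]
LOAD_FAST a → push -11. Stack: [12, -11]
BINARY_OP + → 12 + -11 = 1. Stack: [1]
STORE_FAST t → t=1. Stack: []
LOAD_CONST → push 9. Stack: [9]
LOAD_FAST z → push 121. Stack: [9, 121]
BINARY_OP * → 9 * 121 = 1089. Stack: [1089]
STORE_FAST q → q=1089. Stack: []
LOAD_FAST t → push 1. Stack: [1]
RETURN_VALUE → return 1.

-121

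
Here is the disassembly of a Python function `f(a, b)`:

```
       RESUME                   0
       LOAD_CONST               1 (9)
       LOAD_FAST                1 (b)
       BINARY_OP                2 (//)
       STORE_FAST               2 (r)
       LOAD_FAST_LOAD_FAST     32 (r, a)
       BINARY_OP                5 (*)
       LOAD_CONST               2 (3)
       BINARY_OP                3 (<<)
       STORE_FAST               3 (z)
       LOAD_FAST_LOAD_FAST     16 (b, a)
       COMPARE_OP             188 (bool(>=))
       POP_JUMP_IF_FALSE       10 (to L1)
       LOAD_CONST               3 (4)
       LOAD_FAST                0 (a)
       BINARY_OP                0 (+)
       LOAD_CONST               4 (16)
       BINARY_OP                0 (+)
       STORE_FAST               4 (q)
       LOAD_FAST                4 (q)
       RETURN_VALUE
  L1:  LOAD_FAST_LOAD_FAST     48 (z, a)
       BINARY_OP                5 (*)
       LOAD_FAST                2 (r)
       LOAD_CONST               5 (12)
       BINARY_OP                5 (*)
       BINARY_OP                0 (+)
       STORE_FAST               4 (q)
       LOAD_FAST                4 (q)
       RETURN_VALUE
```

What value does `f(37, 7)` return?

10964

LOAD_CONST → push 9. Stack: [9]
LOAD_FAST b → push 7. Stack: [9, 7]
BINARY_OP // → 9 // 7 = 1. Stack: [1]
STORE_FAST r → r=1. Stack: []
LOAD_FAST_LOAD_FAST r,a → push 1,37. Stack: [1, 37]
BINARY_OP * → 1 * 37 = 37. Stack: [37]
LOAD_CONST → push 3. Stack: [37, 3]
BINARY_OP << → 37 << 3 = 296. Stack: [296]
STORE_FAST z → z=296. Stack: []
LOAD_FAST_LOAD_FAST b,a → push 7,37. Stack: [7, 37]
COMPARE_OP bool(>=) → 7 vs 37 = False. Stack: [False]
POP_JUMP_IF_FALSE → pop False; jump. Stack: []
LOAD_FAST_LOAD_FAST z,a → push 296,37. Stack: [296, 37]
BINARY_OP * → 296 * 37 = 10952. Stack: [10952]
LOAD_FAST r → push 1. Stack: [10952, 1]
LOAD_CONST → push 12. Stack: [10952, 1, 12]
BINARY_OP * → 1 * 12 = 12. Stack: [10952, 12]
BINARY_OP + → 10952 + 12 = 10964. Stack: [10964]
STORE_FAST q → q=10964. Stack: []
LOAD_FAST q → push 10964. Stack: [10964]
RETURN_VALUE → return 10964.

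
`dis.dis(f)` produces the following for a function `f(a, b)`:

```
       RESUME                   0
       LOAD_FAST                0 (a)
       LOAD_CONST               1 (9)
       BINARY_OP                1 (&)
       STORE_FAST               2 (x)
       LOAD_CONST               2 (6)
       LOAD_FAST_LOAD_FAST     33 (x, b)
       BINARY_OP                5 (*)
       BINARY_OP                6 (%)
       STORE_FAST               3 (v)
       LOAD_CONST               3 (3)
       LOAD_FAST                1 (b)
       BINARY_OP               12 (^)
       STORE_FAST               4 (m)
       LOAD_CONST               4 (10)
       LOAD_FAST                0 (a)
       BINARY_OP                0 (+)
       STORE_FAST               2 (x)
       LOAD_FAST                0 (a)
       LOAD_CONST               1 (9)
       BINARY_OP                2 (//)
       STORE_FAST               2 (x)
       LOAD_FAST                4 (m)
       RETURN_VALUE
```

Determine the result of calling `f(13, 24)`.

LOAD_FAST a → push 13. Stack: [13]
LOAD_CONST → push 9. Stack: [13, 9]
BINARY_OP & → 13 & 9 = 9. Stack: [9]
STORE_FAST x → x=9. Stack: []
LOAD_CONST → push 6. Stack: [6]
LOAD_FAST_LOAD_FAST x,b → push 9,24. Stack: [6, 9, 24]
BINARY_OP * → 9 * 24 = 216. Stack: [6, 216]
BINARY_OP % → 6 % 216 = 6. Stack: [6]
STORE_FAST v → v=6. Stack: []
LOAD_CONST → push 3. Stack: [3]
LOAD_FAST b → push 24. Stack: [3, 24]
BINARY_OP ^ → 3 ^ 24 = 27. Stack: [27]
STORE_FAST m → m=27. Stack: []
LOAD_CONST → push 10. Stack: [10]
LOAD_FAST a → push 13. Stack: [10, 13]
BINARY_OP + → 10 + 13 = 23. Stack: [23]
STORE_FAST x → x=23. Stack: []
LOAD_FAST a → push 13. Stack: [13]
LOAD_CONST → push 9. Stack: [13, 9]
BINARY_OP // → 13 // 9 = 1. Stack: [1]
STORE_FAST x → x=1. Stack: []
LOAD_FAST m → push 27. Stack: [27]
RETURN_VALUE → return 27.

27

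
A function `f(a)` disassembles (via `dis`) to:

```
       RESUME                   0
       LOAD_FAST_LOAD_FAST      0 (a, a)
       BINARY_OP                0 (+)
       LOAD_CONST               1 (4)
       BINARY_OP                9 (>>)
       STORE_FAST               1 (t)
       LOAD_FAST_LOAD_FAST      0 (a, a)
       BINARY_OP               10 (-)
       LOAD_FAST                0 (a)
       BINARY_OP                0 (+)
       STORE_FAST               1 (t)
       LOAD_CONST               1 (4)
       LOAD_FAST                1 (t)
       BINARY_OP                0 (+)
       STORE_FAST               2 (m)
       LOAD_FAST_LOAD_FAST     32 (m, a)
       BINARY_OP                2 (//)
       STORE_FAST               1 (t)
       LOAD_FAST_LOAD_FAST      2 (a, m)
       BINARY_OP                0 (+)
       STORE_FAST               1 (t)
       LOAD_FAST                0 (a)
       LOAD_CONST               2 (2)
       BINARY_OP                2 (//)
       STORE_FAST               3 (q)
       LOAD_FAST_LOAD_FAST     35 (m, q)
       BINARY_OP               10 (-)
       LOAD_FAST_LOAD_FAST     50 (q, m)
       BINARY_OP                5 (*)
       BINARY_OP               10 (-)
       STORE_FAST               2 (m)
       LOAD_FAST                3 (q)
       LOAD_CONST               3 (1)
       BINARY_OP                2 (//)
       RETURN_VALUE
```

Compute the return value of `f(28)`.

14

LOAD_FAST_LOAD_FAST a,a → push 28,28. Stack: [28, 28]
BINARY_OP + → 28 + 28 = 56. Stack: [56]
LOAD_CONST → push 4. Stack: [56, 4]
BINARY_OP >> → 56 >> 4 = 3. Stack: [3]
STORE_FAST t → t=3. Stack: []
LOAD_FAST_LOAD_FAST a,a → push 28,28. Stack: [28, 28]
BINARY_OP - → 28 - 28 = 0. Stack: [0]
LOAD_FAST a → push 28. Stack: [0, 28]
BINARY_OP + → 0 + 28 = 28. Stack: [28]
STORE_FAST t → t=28. Stack: []
LOAD_CONST → push 4. Stack: [4]
LOAD_FAST t → push 28. Stack: [4, 28]
BINARY_OP + → 4 + 28 = 32. Stack: [32]
STORE_FAST m → m=32. Stack: []
LOAD_FAST_LOAD_FAST m,a → push 32,28. Stack: [32, 28]
BINARY_OP // → 32 // 28 = 1. Stack: [1]
STORE_FAST t → t=1. Stack: []
LOAD_FAST_LOAD_FAST a,m → push 28,32. Stack: [28, 32]
BINARY_OP + → 28 + 32 = 60. Stack: [60]
STORE_FAST t → t=60. Stack: []
LOAD_FAST a → push 28. Stack: [28]
LOAD_CONST → push 2. Stack: [28, 2]
BINARY_OP // → 28 // 2 = 14. Stack: [14]
STORE_FAST q → q=14. Stack: []
LOAD_FAST_LOAD_FAST m,q → push 32,14. Stack: [32, 14]
BINARY_OP - → 32 - 14 = 18. Stack: [18]
LOAD_FAST_LOAD_FAST q,m → push 14,32. Stack: [18, 14, 32]
BINARY_OP * → 14 * 32 = 448. Stack: [18, 448]
BINARY_OP - → 18 - 448 = -430. Stack: [-430]
STORE_FAST m → m=-430. Stack: []
LOAD_FAST q → push 14. Stack: [14]
LOAD_CONST → push 1. Stack: [14, 1]
BINARY_OP // → 14 // 1 = 14. Stack: [14]
RETURN_VALUE → return 14.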